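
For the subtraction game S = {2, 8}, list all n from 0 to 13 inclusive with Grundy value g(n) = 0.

Compute g(0), g(1), … for moves {2, 8}:
g(0) = mex{} = 0
g(1) = mex{} = 0
g(2) = mex{0} = 1
g(3) = mex{0} = 1
g(4) = mex{1} = 0
g(5) = mex{1} = 0
g(6) = mex{0} = 1
g(7) = mex{0} = 1
g(8) = mex{0,1} = 2
g(9) = mex{0,1} = 2
g(10) = mex{1,2} = 0
g(11) = mex{1,2} = 0
g(12) = mex{0} = 1
g(13) = mex{0} = 1
The P-positions (g = 0) in 0..13 are 0, 1, 4, 5, 10, 11.

0, 1, 4, 5, 10, 11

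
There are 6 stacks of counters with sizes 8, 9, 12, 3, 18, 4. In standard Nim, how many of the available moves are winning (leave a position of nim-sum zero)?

1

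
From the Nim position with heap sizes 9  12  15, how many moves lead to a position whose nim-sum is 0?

Nim-sum: 9 ^ 12 ^ 15 = 10.
The overall nim-sum is X = 10. A heap of size p has a winning move iff p XOR X < p (reduce it to p XOR X).
  9: 9 XOR 10 = 3 < 9 — winning move (to 3).
  12: 12 XOR 10 = 6 < 12 — winning move (to 6).
  15: 15 XOR 10 = 5 < 15 — winning move (to 5).
That gives 3 winning moves.

3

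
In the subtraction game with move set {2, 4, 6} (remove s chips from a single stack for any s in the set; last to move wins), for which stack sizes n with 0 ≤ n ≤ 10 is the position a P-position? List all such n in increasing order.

0, 1, 8, 9

Grundy values for subtraction set {2, 4, 6}:
k:     0  1  2  3  4  5  6  7  8  9 10
g(k):  0  0  1  1  2  2  3  3  0  0  1
The P-positions (g = 0) in 0..10 are 0, 1, 8, 9.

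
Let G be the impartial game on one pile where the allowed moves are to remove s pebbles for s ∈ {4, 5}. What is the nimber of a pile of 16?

1

Compute g(0), g(1), … for moves {4, 5}:
k:     0  1  2  3  4  5  6  7  8  9 10 11 12 13 14 15 16
g(k):  0  0  0  0  1  1  1  1  2  0  0  0  0  1  1  1  1
So g(16) = 1.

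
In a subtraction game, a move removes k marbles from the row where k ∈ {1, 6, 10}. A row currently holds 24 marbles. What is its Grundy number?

Compute g(0), g(1), … for moves {1, 6, 10}:
k:     0  1  2  3  4  5  6  7  8  9 10 11 12 13 14 15 16 17 18 19 20 21 22 23 24
g(k):  0  1  0  1  0  1  2  0  1  0  1  0  1  2  3  2  0  1  0  1  0  1  2  0  1
So g(24) = 1.

1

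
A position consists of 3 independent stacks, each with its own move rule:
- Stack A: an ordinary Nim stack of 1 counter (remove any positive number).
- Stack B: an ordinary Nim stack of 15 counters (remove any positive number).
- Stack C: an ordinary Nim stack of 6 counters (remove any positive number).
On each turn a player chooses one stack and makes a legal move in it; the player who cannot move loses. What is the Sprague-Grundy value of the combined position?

Stack A is a plain Nim stack of size 1, so its Grundy value is 1.
Stack B is a plain Nim stack of size 15, so its Grundy value is 15.
Stack C is a plain Nim stack of size 6, so its Grundy value is 6.
By the Sprague-Grundy theorem, the Grundy value of a sum of independent games is the XOR of the component values.
Combined value = 1 XOR 15 XOR 6 = 8.

8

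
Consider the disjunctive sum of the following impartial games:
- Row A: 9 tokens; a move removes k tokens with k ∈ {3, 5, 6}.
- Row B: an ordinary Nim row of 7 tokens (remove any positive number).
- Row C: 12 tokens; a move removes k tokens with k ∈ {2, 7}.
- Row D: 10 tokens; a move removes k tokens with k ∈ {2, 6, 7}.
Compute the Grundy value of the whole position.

5

Build the Grundy sequence for row A with g(k) = mex{g(k−s) : s ∈ {3, 5, 6}, s ≤ k}:
k:     0  1  2  3  4  5  6  7  8  9
g(k):  0  0  0  1  1  1  2  2  2  0
So g(9) = 0.
Row B is a plain Nim row of size 7, so its Grundy value is 7.
For row C, compute g(0), g(1), … with moves {2, 7}:
g(0) = mex{} = 0
g(1) = mex{} = 0
g(2) = mex{0} = 1
g(3) = mex{0} = 1
g(4) = mex{1} = 0
g(5) = mex{1} = 0
g(6) = mex{0} = 1
g(7) = mex{0} = 1
g(8) = mex{0,1} = 2
g(9) = mex{1} = 0
g(10) = mex{1,2} = 0
g(11) = mex{0} = 1
g(12) = mex{0} = 1
So g(12) = 1.
For row D, compute g(0), g(1), … with moves {2, 6, 7}:
k:     0  1  2  3  4  5  6  7  8  9 10
g(k):  0  0  1  1  0  0  1  1  2  0  3
So g(10) = 3.
The value of a disjunctive sum is the nim-sum of the parts.
Combined value = 0 XOR 7 XOR 1 XOR 3 = 5.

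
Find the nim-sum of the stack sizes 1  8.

9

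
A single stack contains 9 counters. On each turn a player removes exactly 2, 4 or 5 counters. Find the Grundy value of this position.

1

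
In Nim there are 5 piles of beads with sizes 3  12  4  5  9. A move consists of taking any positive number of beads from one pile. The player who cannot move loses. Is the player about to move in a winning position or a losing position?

Compute the nim-sum pairwise:
3 ⊕ 12 = 15
15 ⊕ 4 = 11
11 ⊕ 5 = 14
14 ⊕ 9 = 7
The nim-sum is 7 ≠ 0, so this is an N-position: the player to move can win.

Winning position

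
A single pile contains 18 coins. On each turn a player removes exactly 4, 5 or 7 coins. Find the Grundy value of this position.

1

Build the Grundy sequence with g(k) = mex{g(k−s) : s ∈ {4, 5, 7}, s ≤ k}:
k:     0  1  2  3  4  5  6  7  8  9 10 11 12 13 14 15 16 17 18
g(k):  0  0  0  0  1  1  1  1  2  2  2  0  0  0  0  1  1  1  1
So g(18) = 1.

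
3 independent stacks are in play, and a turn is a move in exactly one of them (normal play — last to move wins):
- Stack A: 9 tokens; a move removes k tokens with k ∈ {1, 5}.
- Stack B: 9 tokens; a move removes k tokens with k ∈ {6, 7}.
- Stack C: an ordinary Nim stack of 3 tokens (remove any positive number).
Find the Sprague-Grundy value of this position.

For stack A, compute g(0), g(1), … with moves {1, 5}:
g(0) = mex{} = 0
g(1) = mex{0} = 1
g(2) = mex{1} = 0
g(3) = mex{0} = 1
g(4) = mex{1} = 0
g(5) = mex{0} = 1
g(6) = mex{1} = 0
g(7) = mex{0} = 1
g(8) = mex{1} = 0
g(9) = mex{0} = 1
So g(9) = 1.
For stack B, compute g(0), g(1), … with moves {6, 7}:
k:     0  1  2  3  4  5  6  7  8  9
g(k):  0  0  0  0  0  0  1  1  1  1
So g(9) = 1.
Stack C is a plain Nim stack of size 3, so its Grundy value is 3.
The value of a disjunctive sum is the nim-sum of the parts.
Combined value = 1 ⊕ 1 ⊕ 3 = 3.

3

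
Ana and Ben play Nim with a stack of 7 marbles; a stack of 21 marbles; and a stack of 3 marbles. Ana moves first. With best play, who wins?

Ana wins

Compute the nim-sum pairwise:
7 ^ 21 = 18
18 ^ 3 = 17
The nim-sum is 17 ≠ 0, so this is an N-position: the player to move can win; Ana has a winning move.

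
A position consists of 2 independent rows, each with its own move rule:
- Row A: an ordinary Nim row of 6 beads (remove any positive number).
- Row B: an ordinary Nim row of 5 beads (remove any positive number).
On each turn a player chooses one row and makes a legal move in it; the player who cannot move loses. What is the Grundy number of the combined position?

3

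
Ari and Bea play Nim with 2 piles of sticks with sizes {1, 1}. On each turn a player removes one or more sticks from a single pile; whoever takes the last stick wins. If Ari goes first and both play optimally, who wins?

Bea wins

Write each in binary and XOR column by column:
  1  (1)
  1  (1)
  -
  0  (0)
The nim-sum is 0, so this is a P-position: the player to move is in a losing position under optimal play; Ari is about to move from it and so loses — Bea wins.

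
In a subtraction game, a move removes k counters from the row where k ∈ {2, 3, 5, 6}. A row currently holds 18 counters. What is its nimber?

Compute g(0), g(1), … for moves {2, 3, 5, 6}:
k:     0  1  2  3  4  5  6  7  8  9 10 11 12 13 14 15 16 17 18
g(k):  0  0  1  1  2  2  3  3  0  0  1  1  2  2  3  3  0  0  1
So g(18) = 1.

1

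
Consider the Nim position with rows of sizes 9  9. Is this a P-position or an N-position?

Compute the nim-sum pairwise:
9 ⊕ 9 = 0
The nim-sum is 0, so this is a P-position: the player to move is in a losing position under optimal play.

P-position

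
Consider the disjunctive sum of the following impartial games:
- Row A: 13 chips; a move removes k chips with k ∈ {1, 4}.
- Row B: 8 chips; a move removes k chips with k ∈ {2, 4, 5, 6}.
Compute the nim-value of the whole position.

1

Build the Grundy sequence for row A with g(k) = mex{g(k−s) : s ∈ {1, 4}, s ≤ k}:
g(0) = mex{} = 0
g(1) = mex{0} = 1
g(2) = mex{1} = 0
g(3) = mex{0} = 1
g(4) = mex{0,1} = 2
g(5) = mex{1,2} = 0
g(6) = mex{0} = 1
g(7) = mex{1} = 0
g(8) = mex{0,2} = 1
g(9) = mex{0,1} = 2
g(10) = mex{1,2} = 0
g(11) = mex{0} = 1
g(12) = mex{1} = 0
g(13) = mex{0,2} = 1
So g(13) = 1.
Build the Grundy sequence for row B with g(k) = mex{g(k−s) : s ∈ {2, 4, 5, 6}, s ≤ k}:
g(0) = mex{} = 0
g(1) = mex{} = 0
g(2) = mex{0} = 1
g(3) = mex{0} = 1
g(4) = mex{0,1} = 2
g(5) = mex{0,1} = 2
g(6) = mex{0,1,2} = 3
g(7) = mex{0,1,2} = 3
g(8) = mex{1,2,3} = 0
So g(8) = 0.
The value of a disjunctive sum is the nim-sum of the parts.
Combined value = 1 ⊕ 0 = 1.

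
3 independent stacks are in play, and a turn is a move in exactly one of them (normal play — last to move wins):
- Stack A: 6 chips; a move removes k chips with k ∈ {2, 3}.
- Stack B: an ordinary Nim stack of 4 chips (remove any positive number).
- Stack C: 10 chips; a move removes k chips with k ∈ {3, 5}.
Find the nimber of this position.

Build the Grundy sequence for stack A with g(k) = mex{g(k−s) : s ∈ {2, 3}, s ≤ k}:
k:     0  1  2  3  4  5  6
g(k):  0  0  1  1  2  0  0
So g(6) = 0.
Stack B is a plain Nim stack of size 4, so its Grundy value is 4.
For stack C, compute g(0), g(1), … with moves {3, 5}:
g(0) = mex{} = 0
g(1) = mex{} = 0
g(2) = mex{} = 0
g(3) = mex{0} = 1
g(4) = mex{0} = 1
g(5) = mex{0} = 1
g(6) = mex{0,1} = 2
g(7) = mex{0,1} = 2
g(8) = mex{1} = 0
g(9) = mex{1,2} = 0
g(10) = mex{1,2} = 0
So g(10) = 0.
By the Sprague-Grundy theorem, the Grundy value of a sum of independent games is the XOR of the component values.
Combined value = 0 XOR 4 XOR 0 = 4.

4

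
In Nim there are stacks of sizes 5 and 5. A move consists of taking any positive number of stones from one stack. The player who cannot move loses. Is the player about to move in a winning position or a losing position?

Nim-sum: 5 XOR 5 = 0.
The nim-sum is 0, so this is a P-position: the player to move is in a losing position under optimal play.

Losing position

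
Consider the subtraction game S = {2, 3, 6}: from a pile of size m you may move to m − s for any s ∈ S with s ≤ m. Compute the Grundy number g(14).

Build the Grundy sequence with g(k) = mex{g(k−s) : s ∈ {2, 3, 6}, s ≤ k}:
k:     0  1  2  3  4  5  6  7  8  9 10 11 12 13 14
g(k):  0  0  1  1  2  0  3  1  2  0  0  1  1  2  0
So g(14) = 0.

0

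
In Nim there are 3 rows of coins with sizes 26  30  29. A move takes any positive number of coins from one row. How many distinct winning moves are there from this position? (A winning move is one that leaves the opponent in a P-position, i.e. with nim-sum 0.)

3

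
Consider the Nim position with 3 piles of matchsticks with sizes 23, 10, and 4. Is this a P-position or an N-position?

N-position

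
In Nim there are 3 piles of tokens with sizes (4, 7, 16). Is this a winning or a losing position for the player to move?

Nim-sum: 4 ⊕ 7 ⊕ 16 = 19.
The nim-sum is 19 ≠ 0, so this is an N-position: the player to move can win.

Winning position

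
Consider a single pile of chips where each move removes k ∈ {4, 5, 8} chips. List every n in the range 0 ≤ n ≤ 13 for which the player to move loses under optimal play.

0, 1, 2, 3, 12, 13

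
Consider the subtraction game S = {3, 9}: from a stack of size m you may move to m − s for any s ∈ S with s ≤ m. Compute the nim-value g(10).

Compute g(0), g(1), … for moves {3, 9}:
g(0) = mex{} = 0
g(1) = mex{} = 0
g(2) = mex{} = 0
g(3) = mex{0} = 1
g(4) = mex{0} = 1
g(5) = mex{0} = 1
g(6) = mex{1} = 0
g(7) = mex{1} = 0
g(8) = mex{1} = 0
g(9) = mex{0} = 1
g(10) = mex{0} = 1
So g(10) = 1.

1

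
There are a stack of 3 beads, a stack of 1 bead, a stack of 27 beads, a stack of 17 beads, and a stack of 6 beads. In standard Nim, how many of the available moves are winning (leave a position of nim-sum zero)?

1

Compute the nim-sum pairwise:
3 XOR 1 = 2
2 XOR 27 = 25
25 XOR 17 = 8
8 XOR 6 = 14
The overall nim-sum is X = 14. A stack of size p has a winning move iff p XOR X < p (reduce it to p XOR X).
  3: 3 XOR 14 = 13 ≥ 3 — no move.
  1: 1 XOR 14 = 15 ≥ 1 — no move.
  27: 27 XOR 14 = 21 < 27 — winning move (to 21).
  17: 17 XOR 14 = 31 ≥ 17 — no move.
  6: 6 XOR 14 = 8 ≥ 6 — no move.
That gives 1 winning move.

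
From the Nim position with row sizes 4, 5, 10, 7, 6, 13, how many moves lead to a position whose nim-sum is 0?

5

Write each in binary and XOR column by column:
  0100  (4)
  0101  (5)
  1010  (10)
  0111  (7)
  0110  (6)
  1101  (13)
  ----
  0111  (7)
The overall nim-sum is X = 7. A row of size p has a winning move iff p XOR X < p (reduce it to p XOR X).
  4: 4 XOR 7 = 3 < 4 — winning move (to 3).
  5: 5 XOR 7 = 2 < 5 — winning move (to 2).
  10: 10 XOR 7 = 13 ≥ 10 — no move.
  7: 7 XOR 7 = 0 < 7 — winning move (to 0).
  6: 6 XOR 7 = 1 < 6 — winning move (to 1).
  13: 13 XOR 7 = 10 < 13 — winning move (to 10).
That gives 5 winning moves.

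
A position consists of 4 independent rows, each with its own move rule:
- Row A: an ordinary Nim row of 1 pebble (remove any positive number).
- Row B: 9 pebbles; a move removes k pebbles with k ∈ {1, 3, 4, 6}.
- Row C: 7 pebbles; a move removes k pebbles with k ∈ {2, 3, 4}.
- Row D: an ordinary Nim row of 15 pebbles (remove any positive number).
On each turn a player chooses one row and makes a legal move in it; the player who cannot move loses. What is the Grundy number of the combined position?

14

Row A is a plain Nim row of size 1, so its Grundy value is 1.
Grundy values for row B (subtraction set {1, 3, 4, 6}):
k:     0  1  2  3  4  5  6  7  8  9
g(k):  0  1  0  1  2  3  2  0  1  0
So g(9) = 0.
For row C, compute g(0), g(1), … with moves {2, 3, 4}:
k:     0  1  2  3  4  5  6  7
g(k):  0  0  1  1  2  2  0  0
So g(7) = 0.
Row D is a plain Nim row of size 15, so its Grundy value is 15.
By the Sprague-Grundy theorem, the Grundy value of a sum of independent games is the XOR of the component values.
Combined value = 1 XOR 0 XOR 0 XOR 15 = 14.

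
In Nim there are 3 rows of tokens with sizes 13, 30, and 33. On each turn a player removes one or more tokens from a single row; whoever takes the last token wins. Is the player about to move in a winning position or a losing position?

Winning position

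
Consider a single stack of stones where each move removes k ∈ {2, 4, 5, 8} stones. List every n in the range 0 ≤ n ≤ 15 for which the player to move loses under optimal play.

0, 1, 7, 10, 13

Compute g(0), g(1), … for moves {2, 4, 5, 8}:
k:     0  1  2  3  4  5  6  7  8  9 10 11 12 13 14 15
g(k):  0  0  1  1  2  2  3  0  4  1  0  2  1  0  2  1
The P-positions (g = 0) in 0..15 are 0, 1, 7, 10, 13.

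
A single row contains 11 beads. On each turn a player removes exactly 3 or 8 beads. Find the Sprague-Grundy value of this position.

0

Build the Grundy sequence with g(k) = mex{g(k−s) : s ∈ {3, 8}, s ≤ k}:
k:     0  1  2  3  4  5  6  7  8  9 10 11
g(k):  0  0  0  1  1  1  0  0  2  1  1  0
So g(11) = 0.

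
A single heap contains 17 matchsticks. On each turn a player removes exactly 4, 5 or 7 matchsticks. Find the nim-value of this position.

1

Build the Grundy sequence with g(k) = mex{g(k−s) : s ∈ {4, 5, 7}, s ≤ k}:
k:     0  1  2  3  4  5  6  7  8  9 10 11 12 13 14 15 16 17
g(k):  0  0  0  0  1  1  1  1  2  2  2  0  0  0  0  1  1  1
So g(17) = 1.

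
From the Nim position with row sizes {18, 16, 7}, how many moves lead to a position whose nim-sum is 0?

Compute the nim-sum pairwise:
18 ⊕ 16 = 2
2 ⊕ 7 = 5
The overall nim-sum is X = 5. A row of size p has a winning move iff p XOR X < p (reduce it to p XOR X).
  18: 18 XOR 5 = 23 ≥ 18 — no move.
  16: 16 XOR 5 = 21 ≥ 16 — no move.
  7: 7 XOR 5 = 2 < 7 — winning move (to 2).
That gives 1 winning move.

1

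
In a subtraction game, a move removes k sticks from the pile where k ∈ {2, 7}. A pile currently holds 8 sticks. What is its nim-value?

2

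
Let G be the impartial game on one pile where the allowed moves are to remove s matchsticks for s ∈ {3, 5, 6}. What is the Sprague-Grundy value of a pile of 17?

2

Grundy values for subtraction set {3, 5, 6}:
k:     0  1  2  3  4  5  6  7  8  9 10 11 12 13 14 15 16 17
g(k):  0  0  0  1  1  1  2  2  2  0  0  0  1  1  1  2  2  2
So g(17) = 2.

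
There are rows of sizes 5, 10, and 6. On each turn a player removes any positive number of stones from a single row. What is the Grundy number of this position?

9

Bitwise XOR of the heap sizes:
  0101  (5)
  1010  (10)
  0110  (6)
  ----
  1001  (9)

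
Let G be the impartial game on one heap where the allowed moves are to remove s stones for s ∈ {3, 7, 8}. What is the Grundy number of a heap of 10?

3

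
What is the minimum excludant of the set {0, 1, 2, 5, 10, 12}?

The values 0, 1, 2 are all present; 3 is the first non-negative integer missing from the set.

3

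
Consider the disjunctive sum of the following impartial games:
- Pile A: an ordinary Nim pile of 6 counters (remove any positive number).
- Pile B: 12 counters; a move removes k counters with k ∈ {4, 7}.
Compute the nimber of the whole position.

6

Pile A is a plain Nim pile of size 6, so its Grundy value is 6.
Grundy values for pile B (subtraction set {4, 7}):
k:     0  1  2  3  4  5  6  7  8  9 10 11 12
g(k):  0  0  0  0  1  1  1  1  2  2  2  0  0
So g(12) = 0.
By the Sprague-Grundy theorem, the Grundy value of a sum of independent games is the XOR of the component values.
Combined value = 6 XOR 0 = 6.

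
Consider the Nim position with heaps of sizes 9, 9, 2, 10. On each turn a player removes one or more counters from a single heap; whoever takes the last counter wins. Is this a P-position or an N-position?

Write each in binary and XOR column by column:
  1001  (9)
  1001  (9)
  0010  (2)
  1010  (10)
  ----
  1000  (8)
The nim-sum is 8 ≠ 0, so this is an N-position: the player to move can win.

N-position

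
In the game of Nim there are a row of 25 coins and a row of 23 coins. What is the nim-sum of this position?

14

Write each in binary and XOR column by column:
  11001  (25)
  10111  (23)
  -----
  01110  (14)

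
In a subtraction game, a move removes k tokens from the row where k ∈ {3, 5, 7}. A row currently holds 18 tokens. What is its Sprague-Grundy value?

Compute g(0), g(1), … for moves {3, 5, 7}:
k:     0  1  2  3  4  5  6  7  8  9 10 11 12 13 14 15 16 17 18
g(k):  0  0  0  1  1  1  2  2  2  3  0  0  0  1  1  1  2  2  2
So g(18) = 2.

2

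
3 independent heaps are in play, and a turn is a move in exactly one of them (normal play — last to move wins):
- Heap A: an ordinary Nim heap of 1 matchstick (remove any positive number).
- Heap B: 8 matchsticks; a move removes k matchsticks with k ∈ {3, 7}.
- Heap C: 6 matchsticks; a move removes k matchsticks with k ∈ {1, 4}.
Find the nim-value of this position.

2

Heap A is a plain Nim heap of size 1, so its Grundy value is 1.
Build the Grundy sequence for heap B with g(k) = mex{g(k−s) : s ∈ {3, 7}, s ≤ k}:
k:     0  1  2  3  4  5  6  7  8
g(k):  0  0  0  1  1  1  0  2  2
So g(8) = 2.
For heap C, compute g(0), g(1), … with moves {1, 4}:
k:     0  1  2  3  4  5  6
g(k):  0  1  0  1  2  0  1
So g(6) = 1.
By the Sprague-Grundy theorem, the Grundy value of a sum of independent games is the XOR of the component values.
Combined value = 1 XOR 2 XOR 1 = 2.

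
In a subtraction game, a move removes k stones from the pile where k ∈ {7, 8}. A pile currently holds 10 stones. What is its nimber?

1

Grundy values for subtraction set {7, 8}:
k:     0  1  2  3  4  5  6  7  8  9 10
g(k):  0  0  0  0  0  0  0  1  1  1  1
So g(10) = 1.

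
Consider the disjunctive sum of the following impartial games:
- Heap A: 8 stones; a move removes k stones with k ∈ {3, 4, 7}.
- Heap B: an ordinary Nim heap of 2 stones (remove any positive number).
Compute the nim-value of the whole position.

0

Build the Grundy sequence for heap A with g(k) = mex{g(k−s) : s ∈ {3, 4, 7}, s ≤ k}:
k:     0  1  2  3  4  5  6  7  8
g(k):  0  0  0  1  1  1  2  2  2
So g(8) = 2.
Heap B is a plain Nim heap of size 2, so its Grundy value is 2.
By the Sprague-Grundy theorem, the Grundy value of a sum of independent games is the XOR of the component values.
Combined value = 2 ⊕ 2 = 0.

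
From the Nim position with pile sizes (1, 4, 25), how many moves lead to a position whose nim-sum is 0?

Write each in binary and XOR column by column:
  00001  (1)
  00100  (4)
  11001  (25)
  -----
  11100  (28)
The overall nim-sum is X = 28. A pile of size p has a winning move iff p XOR X < p (reduce it to p XOR X).
  1: 1 XOR 28 = 29 ≥ 1 — no move.
  4: 4 XOR 28 = 24 ≥ 4 — no move.
  25: 25 XOR 28 = 5 < 25 — winning move (to 5).
That gives 1 winning move.

1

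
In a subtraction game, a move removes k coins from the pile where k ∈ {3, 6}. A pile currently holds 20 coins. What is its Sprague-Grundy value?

0

Grundy values for subtraction set {3, 6}:
k:     0  1  2  3  4  5  6  7  8  9 10 11 12 13 14 15 16 17 18 19 20
g(k):  0  0  0  1  1  1  2  2  2  0  0  0  1  1  1  2  2  2  0  0  0
So g(20) = 0.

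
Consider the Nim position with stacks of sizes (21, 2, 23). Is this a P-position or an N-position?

P-position

In binary:
  10101  (21)
  00010  (2)
  10111  (23)
  -----
  00000  (0)
The nim-sum is 0, so this is a P-position: the player to move is in a losing position under optimal play.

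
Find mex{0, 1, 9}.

The values 0, 1 are all present; 2 is the first non-negative integer missing from the set.

2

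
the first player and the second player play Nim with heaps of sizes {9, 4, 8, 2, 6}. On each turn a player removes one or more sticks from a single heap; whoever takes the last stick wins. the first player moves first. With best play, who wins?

Nim-sum: 9 ⊕ 4 ⊕ 8 ⊕ 2 ⊕ 6 = 1.
The nim-sum is 1 ≠ 0, so this is an N-position: the player to move can win; the first player has a winning move.

the first player wins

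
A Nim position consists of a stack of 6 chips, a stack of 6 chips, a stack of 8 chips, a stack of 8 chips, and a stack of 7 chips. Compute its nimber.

7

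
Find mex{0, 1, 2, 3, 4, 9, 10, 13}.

The values 0, 1, 2, 3, 4 are all present; 5 is the first non-negative integer missing from the set.

5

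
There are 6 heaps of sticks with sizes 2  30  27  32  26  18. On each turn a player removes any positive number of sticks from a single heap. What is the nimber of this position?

47

Nim-sum: 2 ^ 30 ^ 27 ^ 32 ^ 26 ^ 18 = 47.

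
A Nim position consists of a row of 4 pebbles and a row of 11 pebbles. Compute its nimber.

Nim-sum: 4 ^ 11 = 15.

15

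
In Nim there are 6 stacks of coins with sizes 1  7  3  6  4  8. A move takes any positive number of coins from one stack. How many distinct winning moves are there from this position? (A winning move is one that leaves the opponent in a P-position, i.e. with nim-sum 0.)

1

Nim-sum: 1 ⊕ 7 ⊕ 3 ⊕ 6 ⊕ 4 ⊕ 8 = 15.
The overall nim-sum is X = 15. A stack of size p has a winning move iff p XOR X < p (reduce it to p XOR X).
  1: 1 XOR 15 = 14 ≥ 1 — no move.
  7: 7 XOR 15 = 8 ≥ 7 — no move.
  3: 3 XOR 15 = 12 ≥ 3 — no move.
  6: 6 XOR 15 = 9 ≥ 6 — no move.
  4: 4 XOR 15 = 11 ≥ 4 — no move.
  8: 8 XOR 15 = 7 < 8 — winning move (to 7).
That gives 1 winning move.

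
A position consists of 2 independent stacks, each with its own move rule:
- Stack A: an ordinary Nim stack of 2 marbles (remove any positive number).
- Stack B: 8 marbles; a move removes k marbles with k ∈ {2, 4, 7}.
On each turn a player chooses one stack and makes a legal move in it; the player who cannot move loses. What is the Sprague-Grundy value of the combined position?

Stack A is a plain Nim stack of size 2, so its Grundy value is 2.
For stack B, compute g(0), g(1), … with moves {2, 4, 7}:
g(0) = mex{} = 0
g(1) = mex{} = 0
g(2) = mex{0} = 1
g(3) = mex{0} = 1
g(4) = mex{0,1} = 2
g(5) = mex{0,1} = 2
g(6) = mex{1,2} = 0
g(7) = mex{0,1,2} = 3
g(8) = mex{0,2} = 1
So g(8) = 1.
By the Sprague-Grundy theorem, the Grundy value of a sum of independent games is the XOR of the component values.
Combined value = 2 XOR 1 = 3.

3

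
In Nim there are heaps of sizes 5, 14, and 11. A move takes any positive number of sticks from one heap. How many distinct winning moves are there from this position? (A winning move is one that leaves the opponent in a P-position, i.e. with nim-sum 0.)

Compute the nim-sum pairwise:
5 XOR 14 = 11
11 XOR 11 = 0
The nim-sum is already 0, so every move leaves a nonzero nim-sum — there are no winning moves.

0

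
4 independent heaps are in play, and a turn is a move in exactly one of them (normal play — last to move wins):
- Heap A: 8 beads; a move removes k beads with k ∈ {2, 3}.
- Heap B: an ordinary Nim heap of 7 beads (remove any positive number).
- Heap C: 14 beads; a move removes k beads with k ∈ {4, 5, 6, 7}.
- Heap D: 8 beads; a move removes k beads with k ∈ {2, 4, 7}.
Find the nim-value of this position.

Build the Grundy sequence for heap A with g(k) = mex{g(k−s) : s ∈ {2, 3}, s ≤ k}:
k:     0  1  2  3  4  5  6  7  8
g(k):  0  0  1  1  2  0  0  1  1
So g(8) = 1.
Heap B is a plain Nim heap of size 7, so its Grundy value is 7.
For heap C, compute g(0), g(1), … with moves {4, 5, 6, 7}:
g(0) = mex{} = 0
g(1) = mex{} = 0
g(2) = mex{} = 0
g(3) = mex{} = 0
g(4) = mex{0} = 1
g(5) = mex{0} = 1
g(6) = mex{0} = 1
g(7) = mex{0} = 1
g(8) = mex{0,1} = 2
g(9) = mex{0,1} = 2
g(10) = mex{0,1} = 2
g(11) = mex{1} = 0
g(12) = mex{1,2} = 0
g(13) = mex{1,2} = 0
g(14) = mex{1,2} = 0
So g(14) = 0.
For heap D, compute g(0), g(1), … with moves {2, 4, 7}:
k:     0  1  2  3  4  5  6  7  8
g(k):  0  0  1  1  2  2  0  3  1
So g(8) = 1.
By the Sprague-Grundy theorem, the Grundy value of a sum of independent games is the XOR of the component values.
Combined value = 1 ⊕ 7 ⊕ 0 ⊕ 1 = 7.

7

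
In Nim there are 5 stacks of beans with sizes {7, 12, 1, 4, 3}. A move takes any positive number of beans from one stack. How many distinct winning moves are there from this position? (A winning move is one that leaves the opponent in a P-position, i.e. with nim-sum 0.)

1

Write each in binary and XOR column by column:
  0111  (7)
  1100  (12)
  0001  (1)
  0100  (4)
  0011  (3)
  ----
  1101  (13)
The overall nim-sum is X = 13. A stack of size p has a winning move iff p XOR X < p (reduce it to p XOR X).
  7: 7 XOR 13 = 10 ≥ 7 — no move.
  12: 12 XOR 13 = 1 < 12 — winning move (to 1).
  1: 1 XOR 13 = 12 ≥ 1 — no move.
  4: 4 XOR 13 = 9 ≥ 4 — no move.
  3: 3 XOR 13 = 14 ≥ 3 — no move.
That gives 1 winning move.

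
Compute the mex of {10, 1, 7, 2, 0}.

3

The values 0, 1, 2 are all present; 3 is the first non-negative integer missing from the set.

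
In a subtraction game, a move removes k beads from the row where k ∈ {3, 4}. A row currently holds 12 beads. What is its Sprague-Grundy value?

1

Grundy values for subtraction set {3, 4}:
k:     0  1  2  3  4  5  6  7  8  9 10 11 12
g(k):  0  0  0  1  1  1  2  0  0  0  1  1  1
So g(12) = 1.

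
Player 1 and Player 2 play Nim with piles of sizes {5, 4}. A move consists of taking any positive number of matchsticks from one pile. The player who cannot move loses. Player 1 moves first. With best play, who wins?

Nim-sum: 5 XOR 4 = 1.
The nim-sum is 1 ≠ 0, so this is an N-position: the player to move can win; Player 1 has a winning move.

Player 1 wins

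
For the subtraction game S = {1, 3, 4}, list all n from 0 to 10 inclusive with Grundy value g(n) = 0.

0, 2, 7, 9

Build the Grundy sequence with g(k) = mex{g(k−s) : s ∈ {1, 3, 4}, s ≤ k}:
g(0) = mex{} = 0
g(1) = mex{0} = 1
g(2) = mex{1} = 0
g(3) = mex{0} = 1
g(4) = mex{0,1} = 2
g(5) = mex{0,1,2} = 3
g(6) = mex{0,1,3} = 2
g(7) = mex{1,2} = 0
g(8) = mex{0,2,3} = 1
g(9) = mex{1,2,3} = 0
g(10) = mex{0,2} = 1
The P-positions (g = 0) in 0..10 are 0, 2, 7, 9.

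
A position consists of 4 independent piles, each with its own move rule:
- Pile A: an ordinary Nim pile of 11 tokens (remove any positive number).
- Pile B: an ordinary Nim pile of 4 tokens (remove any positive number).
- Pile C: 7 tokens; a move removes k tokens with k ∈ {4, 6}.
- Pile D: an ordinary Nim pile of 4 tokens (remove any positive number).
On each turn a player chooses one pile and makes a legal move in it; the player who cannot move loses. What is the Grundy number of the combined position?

Pile A is a plain Nim pile of size 11, so its Grundy value is 11.
Pile B is a plain Nim pile of size 4, so its Grundy value is 4.
For pile C, compute g(0), g(1), … with moves {4, 6}:
g(0) = mex{} = 0
g(1) = mex{} = 0
g(2) = mex{} = 0
g(3) = mex{} = 0
g(4) = mex{0} = 1
g(5) = mex{0} = 1
g(6) = mex{0} = 1
g(7) = mex{0} = 1
So g(7) = 1.
Pile D is a plain Nim pile of size 4, so its Grundy value is 4.
By the Sprague-Grundy theorem, the Grundy value of a sum of independent games is the XOR of the component values.
Combined value = 11 ⊕ 4 ⊕ 1 ⊕ 4 = 10.

10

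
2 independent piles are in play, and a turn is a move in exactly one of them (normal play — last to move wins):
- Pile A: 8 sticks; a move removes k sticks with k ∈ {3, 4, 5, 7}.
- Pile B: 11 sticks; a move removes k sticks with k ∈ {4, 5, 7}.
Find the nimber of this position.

2

Grundy values for pile A (subtraction set {3, 4, 5, 7}):
g(0) = mex{} = 0
g(1) = mex{} = 0
g(2) = mex{} = 0
g(3) = mex{0} = 1
g(4) = mex{0} = 1
g(5) = mex{0} = 1
g(6) = mex{0,1} = 2
g(7) = mex{0,1} = 2
g(8) = mex{0,1} = 2
So g(8) = 2.
Build the Grundy sequence for pile B with g(k) = mex{g(k−s) : s ∈ {4, 5, 7}, s ≤ k}:
k:     0  1  2  3  4  5  6  7  8  9 10 11
g(k):  0  0  0  0  1  1  1  1  2  2  2  0
So g(11) = 0.
By the Sprague-Grundy theorem, the Grundy value of a sum of independent games is the XOR of the component values.
Combined value = 2 ⊕ 0 = 2.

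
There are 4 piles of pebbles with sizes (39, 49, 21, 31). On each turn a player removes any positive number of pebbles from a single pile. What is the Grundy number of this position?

28

Nim-sum: 39 ^ 49 ^ 21 ^ 31 = 28.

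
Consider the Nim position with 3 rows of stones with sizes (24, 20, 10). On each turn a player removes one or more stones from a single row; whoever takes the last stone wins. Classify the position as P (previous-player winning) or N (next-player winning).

Compute the nim-sum pairwise:
24 ^ 20 = 12
12 ^ 10 = 6
The nim-sum is 6 ≠ 0, so this is an N-position: the player to move can win.

N-position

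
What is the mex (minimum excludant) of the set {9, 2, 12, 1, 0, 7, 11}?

3

The values 0, 1, 2 are all present; 3 is the first non-negative integer missing from the set.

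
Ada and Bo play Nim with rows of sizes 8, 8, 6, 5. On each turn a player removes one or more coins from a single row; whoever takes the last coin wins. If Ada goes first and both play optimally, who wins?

Compute the nim-sum pairwise:
8 XOR 8 = 0
0 XOR 6 = 6
6 XOR 5 = 3
The nim-sum is 3 ≠ 0, so this is an N-position: the player to move can win; Ada has a winning move.

Ada wins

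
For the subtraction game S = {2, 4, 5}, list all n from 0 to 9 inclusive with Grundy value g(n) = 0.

0, 1, 7, 8

Compute g(0), g(1), … for moves {2, 4, 5}:
g(0) = mex{} = 0
g(1) = mex{} = 0
g(2) = mex{0} = 1
g(3) = mex{0} = 1
g(4) = mex{0,1} = 2
g(5) = mex{0,1} = 2
g(6) = mex{0,1,2} = 3
g(7) = mex{1,2} = 0
g(8) = mex{1,2,3} = 0
g(9) = mex{0,2} = 1
The P-positions (g = 0) in 0..9 are 0, 1, 7, 8.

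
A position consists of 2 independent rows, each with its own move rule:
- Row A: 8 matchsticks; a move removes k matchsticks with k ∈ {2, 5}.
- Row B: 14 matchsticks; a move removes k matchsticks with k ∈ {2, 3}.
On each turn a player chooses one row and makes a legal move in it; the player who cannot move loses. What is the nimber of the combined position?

For row A, compute g(0), g(1), … with moves {2, 5}:
g(0) = mex{} = 0
g(1) = mex{} = 0
g(2) = mex{0} = 1
g(3) = mex{0} = 1
g(4) = mex{1} = 0
g(5) = mex{0,1} = 2
g(6) = mex{0} = 1
g(7) = mex{1,2} = 0
g(8) = mex{1} = 0
So g(8) = 0.
For row B, compute g(0), g(1), … with moves {2, 3}:
k:     0  1  2  3  4  5  6  7  8  9 10 11 12 13 14
g(k):  0  0  1  1  2  0  0  1  1  2  0  0  1  1  2
So g(14) = 2.
The value of a disjunctive sum is the nim-sum of the parts.
Combined value = 0 ⊕ 2 = 2.

2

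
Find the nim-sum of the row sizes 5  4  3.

2

Nim-sum: 5 ^ 4 ^ 3 = 2.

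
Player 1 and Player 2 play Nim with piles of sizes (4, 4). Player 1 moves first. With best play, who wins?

Player 2 wins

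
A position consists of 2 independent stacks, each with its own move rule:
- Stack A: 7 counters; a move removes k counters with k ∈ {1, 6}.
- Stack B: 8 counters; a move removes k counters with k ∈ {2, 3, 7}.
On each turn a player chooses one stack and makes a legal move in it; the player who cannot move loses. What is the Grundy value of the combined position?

1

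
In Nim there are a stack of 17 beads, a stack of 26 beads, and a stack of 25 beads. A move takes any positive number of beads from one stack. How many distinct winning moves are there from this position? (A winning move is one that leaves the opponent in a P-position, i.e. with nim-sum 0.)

Nim-sum: 17 XOR 26 XOR 25 = 18.
The overall nim-sum is X = 18. A stack of size p has a winning move iff p XOR X < p (reduce it to p XOR X).
  17: 17 XOR 18 = 3 < 17 — winning move (to 3).
  26: 26 XOR 18 = 8 < 26 — winning move (to 8).
  25: 25 XOR 18 = 11 < 25 — winning move (to 11).
That gives 3 winning moves.

3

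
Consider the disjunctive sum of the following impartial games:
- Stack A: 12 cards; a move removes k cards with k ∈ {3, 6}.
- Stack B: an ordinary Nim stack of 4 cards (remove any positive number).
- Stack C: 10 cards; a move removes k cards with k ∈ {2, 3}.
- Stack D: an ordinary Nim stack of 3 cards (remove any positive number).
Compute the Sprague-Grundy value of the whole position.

Grundy values for stack A (subtraction set {3, 6}):
k:     0  1  2  3  4  5  6  7  8  9 10 11 12
g(k):  0  0  0  1  1  1  2  2  2  0  0  0  1
So g(12) = 1.
Stack B is a plain Nim stack of size 4, so its Grundy value is 4.
Grundy values for stack C (subtraction set {2, 3}):
k:     0  1  2  3  4  5  6  7  8  9 10
g(k):  0  0  1  1  2  0  0  1  1  2  0
So g(10) = 0.
Stack D is a plain Nim stack of size 3, so its Grundy value is 3.
By the Sprague-Grundy theorem, the Grundy value of a sum of independent games is the XOR of the component values.
Combined value = 1 ⊕ 4 ⊕ 0 ⊕ 3 = 6.

6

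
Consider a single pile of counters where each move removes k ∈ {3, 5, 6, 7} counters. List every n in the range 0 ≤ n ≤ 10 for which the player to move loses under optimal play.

0, 1, 2, 10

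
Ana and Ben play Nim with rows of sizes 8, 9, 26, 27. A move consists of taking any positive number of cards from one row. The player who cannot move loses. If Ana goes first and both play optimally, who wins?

Bitwise XOR of the heap sizes:
  01000  (8)
  01001  (9)
  11010  (26)
  11011  (27)
  -----
  00000  (0)
The nim-sum is 0, so this is a P-position: the player to move is in a losing position under optimal play; Ana is about to move from it and so loses — Ben wins.

Ben wins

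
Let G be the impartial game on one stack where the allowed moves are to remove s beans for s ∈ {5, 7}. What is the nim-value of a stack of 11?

2

Compute g(0), g(1), … for moves {5, 7}:
k:     0  1  2  3  4  5  6  7  8  9 10 11
g(k):  0  0  0  0  0  1  1  1  1  1  2  2
So g(11) = 2.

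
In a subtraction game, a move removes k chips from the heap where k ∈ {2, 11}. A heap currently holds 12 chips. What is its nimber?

2

Grundy values for subtraction set {2, 11}:
k:     0  1  2  3  4  5  6  7  8  9 10 11 12
g(k):  0  0  1  1  0  0  1  1  0  0  1  1  2
So g(12) = 2.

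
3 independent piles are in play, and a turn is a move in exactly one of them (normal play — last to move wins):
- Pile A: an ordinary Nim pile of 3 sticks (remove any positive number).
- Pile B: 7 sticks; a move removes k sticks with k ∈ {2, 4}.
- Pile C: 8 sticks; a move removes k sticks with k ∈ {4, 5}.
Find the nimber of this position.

Pile A is a plain Nim pile of size 3, so its Grundy value is 3.
Grundy values for pile B (subtraction set {2, 4}):
g(0) = mex{} = 0
g(1) = mex{} = 0
g(2) = mex{0} = 1
g(3) = mex{0} = 1
g(4) = mex{0,1} = 2
g(5) = mex{0,1} = 2
g(6) = mex{1,2} = 0
g(7) = mex{1,2} = 0
So g(7) = 0.
For pile C, compute g(0), g(1), … with moves {4, 5}:
k:     0  1  2  3  4  5  6  7  8
g(k):  0  0  0  0  1  1  1  1  2
So g(8) = 2.
The value of a disjunctive sum is the nim-sum of the parts.
Combined value = 3 ⊕ 0 ⊕ 2 = 1.

1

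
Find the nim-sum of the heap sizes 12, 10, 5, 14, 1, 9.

Compute the nim-sum pairwise:
12 XOR 10 = 6
6 XOR 5 = 3
3 XOR 14 = 13
13 XOR 1 = 12
12 XOR 9 = 5

5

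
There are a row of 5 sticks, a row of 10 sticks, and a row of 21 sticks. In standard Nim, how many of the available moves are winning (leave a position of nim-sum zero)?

1

Compute the nim-sum pairwise:
5 ⊕ 10 = 15
15 ⊕ 21 = 26
The overall nim-sum is X = 26. A row of size p has a winning move iff p XOR X < p (reduce it to p XOR X).
  5: 5 XOR 26 = 31 ≥ 5 — no move.
  10: 10 XOR 26 = 16 ≥ 10 — no move.
  21: 21 XOR 26 = 15 < 21 — winning move (to 15).
That gives 1 winning move.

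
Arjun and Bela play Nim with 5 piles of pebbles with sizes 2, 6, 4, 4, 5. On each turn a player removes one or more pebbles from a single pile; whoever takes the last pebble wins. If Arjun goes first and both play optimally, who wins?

Arjun wins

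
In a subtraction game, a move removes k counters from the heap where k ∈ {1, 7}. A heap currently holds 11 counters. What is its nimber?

Compute g(0), g(1), … for moves {1, 7}:
k:     0  1  2  3  4  5  6  7  8  9 10 11
g(k):  0  1  0  1  0  1  0  1  0  1  0  1
So g(11) = 1.

1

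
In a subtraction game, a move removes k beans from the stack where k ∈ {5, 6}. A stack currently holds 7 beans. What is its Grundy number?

1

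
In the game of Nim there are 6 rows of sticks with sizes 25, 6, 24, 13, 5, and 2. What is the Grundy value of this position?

Nim-sum: 25 ^ 6 ^ 24 ^ 13 ^ 5 ^ 2 = 13.

13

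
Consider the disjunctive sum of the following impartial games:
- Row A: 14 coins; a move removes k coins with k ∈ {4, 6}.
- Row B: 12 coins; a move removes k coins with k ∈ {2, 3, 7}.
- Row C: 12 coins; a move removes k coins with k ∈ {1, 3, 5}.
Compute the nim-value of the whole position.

Grundy values for row A (subtraction set {4, 6}):
k:     0  1  2  3  4  5  6  7  8  9 10 11 12 13 14
g(k):  0  0  0  0  1  1  1  1  2  2  0  0  0  0  1
So g(14) = 1.
Build the Grundy sequence for row B with g(k) = mex{g(k−s) : s ∈ {2, 3, 7}, s ≤ k}:
k:     0  1  2  3  4  5  6  7  8  9 10 11 12
g(k):  0  0  1  1  2  0  0  1  1  2  0  0  1
So g(12) = 1.
Build the Grundy sequence for row C with g(k) = mex{g(k−s) : s ∈ {1, 3, 5}, s ≤ k}:
k:     0  1  2  3  4  5  6  7  8  9 10 11 12
g(k):  0  1  0  1  0  1  0  1  0  1  0  1  0
So g(12) = 0.
The value of a disjunctive sum is the nim-sum of the parts.
Combined value = 1 ⊕ 1 ⊕ 0 = 0.

0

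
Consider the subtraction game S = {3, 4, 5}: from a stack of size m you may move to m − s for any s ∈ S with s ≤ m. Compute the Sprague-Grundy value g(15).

2

Build the Grundy sequence with g(k) = mex{g(k−s) : s ∈ {3, 4, 5}, s ≤ k}:
k:     0  1  2  3  4  5  6  7  8  9 10 11 12 13 14 15
g(k):  0  0  0  1  1  1  2  2  0  0  0  1  1  1  2  2
So g(15) = 2.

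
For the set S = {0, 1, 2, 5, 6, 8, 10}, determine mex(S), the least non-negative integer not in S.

3

The values 0, 1, 2 are all present; 3 is the first non-negative integer missing from the set.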